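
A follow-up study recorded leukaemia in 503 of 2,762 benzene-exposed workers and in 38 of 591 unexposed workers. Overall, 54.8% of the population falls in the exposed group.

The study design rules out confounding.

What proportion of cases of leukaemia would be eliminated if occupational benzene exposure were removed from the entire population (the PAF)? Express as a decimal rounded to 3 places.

p₁ = P(outcome | exposed) = 503/2762 = 0.18211
p₀ = P(outcome | unexposed) = 38/591 = 0.064298
Overall risk P(Y=1) = π·p₁ + (1−π)·p₀ = 0.548×0.18211 + 0.452×0.064298 = 0.12886.
Under exogeneity, PAF = [P(Y=1) − p₀] / P(Y=1).
PAF = (0.12886 − 0.064298) / 0.12886 ≈ 0.5010

PAF ≈ 0.501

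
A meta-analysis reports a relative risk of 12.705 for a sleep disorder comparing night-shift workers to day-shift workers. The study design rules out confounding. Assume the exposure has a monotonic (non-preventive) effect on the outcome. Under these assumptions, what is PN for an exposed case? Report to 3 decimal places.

PN ≈ 0.921

Under exogeneity and monotonicity, PN = (RR − 1) / RR = 1 − 1/RR.
PN = (12.705 − 1) / 12.705 = 11.71 / 12.705 ≈ 0.9213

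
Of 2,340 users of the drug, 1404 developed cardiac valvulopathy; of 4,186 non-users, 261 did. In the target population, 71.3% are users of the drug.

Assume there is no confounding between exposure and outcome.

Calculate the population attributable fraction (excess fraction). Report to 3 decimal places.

p₁ = P(outcome | exposed) = 1404/2340 = 0.6
p₀ = P(outcome | unexposed) = 261/4186 = 0.062351
Overall risk P(Y=1) = π·p₁ + (1−π)·p₀ = 0.713×0.6 + 0.287×0.062351 = 0.44569.
Under exogeneity, PAF = [P(Y=1) − p₀] / P(Y=1).
PAF = (0.44569 − 0.062351) / 0.44569 ≈ 0.8601

PAF ≈ 0.860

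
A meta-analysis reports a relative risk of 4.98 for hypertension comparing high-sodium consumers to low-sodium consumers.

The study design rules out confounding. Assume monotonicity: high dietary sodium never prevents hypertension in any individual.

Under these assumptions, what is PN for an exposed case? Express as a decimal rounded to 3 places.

PN ≈ 0.799

Under exogeneity and monotonicity, PN = (RR − 1) / RR = 1 − 1/RR.
PN = (4.98 − 1) / 4.98 = 3.98 / 4.98 ≈ 0.7992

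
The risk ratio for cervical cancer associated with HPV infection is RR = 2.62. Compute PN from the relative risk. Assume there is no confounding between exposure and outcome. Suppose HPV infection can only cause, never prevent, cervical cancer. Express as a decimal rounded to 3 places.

PN ≈ 0.618

Under exogeneity and monotonicity, PN = (RR − 1) / RR = 1 − 1/RR.
PN = (2.62 − 1) / 2.62 = 1.62 / 2.62 ≈ 0.6183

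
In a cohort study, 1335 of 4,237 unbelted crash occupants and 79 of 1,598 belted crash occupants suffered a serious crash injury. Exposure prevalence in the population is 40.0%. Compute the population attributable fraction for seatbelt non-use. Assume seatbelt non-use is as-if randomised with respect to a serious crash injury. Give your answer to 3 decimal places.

p₁ = P(outcome | exposed) = 1335/4237 = 0.31508
p₀ = P(outcome | unexposed) = 79/1598 = 0.049437
Overall risk P(Y=1) = π·p₁ + (1−π)·p₀ = 0.4×0.31508 + 0.6×0.049437 = 0.15569.
Under exogeneity, PAF = [P(Y=1) − p₀] / P(Y=1).
PAF = (0.15569 − 0.049437) / 0.15569 ≈ 0.6825

PAF ≈ 0.682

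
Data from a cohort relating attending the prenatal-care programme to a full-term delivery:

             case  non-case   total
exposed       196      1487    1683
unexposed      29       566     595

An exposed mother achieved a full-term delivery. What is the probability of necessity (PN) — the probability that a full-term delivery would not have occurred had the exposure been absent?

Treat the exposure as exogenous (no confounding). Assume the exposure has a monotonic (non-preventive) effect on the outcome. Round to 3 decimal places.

PN ≈ 0.581

p₁ = P(outcome | exposed) = 196/1683 = 0.11646
p₀ = P(outcome | unexposed) = 29/595 = 0.048739
Under exogeneity and monotonicity, PN = (p₁ − p₀)/p₁.
PN = (0.11646 − 0.048739) / 0.11646 ≈ 0.5815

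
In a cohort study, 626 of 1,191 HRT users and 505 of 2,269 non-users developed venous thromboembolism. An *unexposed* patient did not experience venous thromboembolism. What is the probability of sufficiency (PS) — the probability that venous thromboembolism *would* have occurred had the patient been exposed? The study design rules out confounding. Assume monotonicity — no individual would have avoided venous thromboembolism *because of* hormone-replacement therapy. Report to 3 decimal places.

p₁ = P(outcome | exposed) = 626/1191 = 0.52561
p₀ = P(outcome | unexposed) = 505/2269 = 0.22257
Under exogeneity and monotonicity, PS = (p₁ − p₀) / (1 − p₀).
PS = (0.52561 − 0.22257) / (1 − 0.22257) = 0.30304 / 0.77743 ≈ 0.3898

PS ≈ 0.390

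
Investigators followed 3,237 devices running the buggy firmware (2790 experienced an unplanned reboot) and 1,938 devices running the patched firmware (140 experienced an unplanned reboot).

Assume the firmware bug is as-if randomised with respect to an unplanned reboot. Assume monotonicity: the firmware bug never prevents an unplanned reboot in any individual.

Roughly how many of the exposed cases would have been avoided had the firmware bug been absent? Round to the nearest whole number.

about 2556 cases

p₁ = P(outcome | exposed) = 2790/3237 = 0.86191
p₀ = P(outcome | unexposed) = 140/1938 = 0.072239
PN = (p₁ − p₀)/p₁ = (0.86191 − 0.072239) / 0.86191 ≈ 0.91619.
Attributable cases ≈ PN × (exposed cases) = 0.91619 × 2790 ≈ 2556.16.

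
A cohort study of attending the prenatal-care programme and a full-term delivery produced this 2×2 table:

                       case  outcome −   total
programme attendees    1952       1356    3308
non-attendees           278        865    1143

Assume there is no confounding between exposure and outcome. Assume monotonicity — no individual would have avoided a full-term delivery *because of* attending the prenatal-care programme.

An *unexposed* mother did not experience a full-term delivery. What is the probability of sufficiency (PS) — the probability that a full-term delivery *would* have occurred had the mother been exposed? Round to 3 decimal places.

p₁ = P(outcome | exposed) = 1952/3308 = 0.59008
p₀ = P(outcome | unexposed) = 278/1143 = 0.24322
Under exogeneity and monotonicity, PS = (p₁ − p₀)/(1 − p₀).
PS = (0.59008 − 0.24322) / 0.75678 ≈ 0.4583

PS ≈ 0.458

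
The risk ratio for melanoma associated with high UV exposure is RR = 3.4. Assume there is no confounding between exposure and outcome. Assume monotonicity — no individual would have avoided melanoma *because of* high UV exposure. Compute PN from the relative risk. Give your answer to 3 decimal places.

PN ≈ 0.706

Under exogeneity and monotonicity, PN = (RR − 1) / RR = 1 − 1/RR.
PN = (3.4 − 1) / 3.4 = 2.4 / 3.4 ≈ 0.7059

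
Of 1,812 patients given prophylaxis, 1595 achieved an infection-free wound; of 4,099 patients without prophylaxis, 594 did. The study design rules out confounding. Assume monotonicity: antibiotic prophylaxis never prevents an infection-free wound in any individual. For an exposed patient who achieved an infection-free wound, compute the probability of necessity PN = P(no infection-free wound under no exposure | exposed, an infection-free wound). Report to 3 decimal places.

p₁ = P(outcome | exposed) = 1595/1812 = 0.88024
p₀ = P(outcome | unexposed) = 594/4099 = 0.14491
Under exogeneity and monotonicity, PN = (p₁ − p₀) / p₁.
PN = (0.88024 − 0.14491) / 0.88024 = 0.73533 / 0.88024 ≈ 0.8354

PN ≈ 0.835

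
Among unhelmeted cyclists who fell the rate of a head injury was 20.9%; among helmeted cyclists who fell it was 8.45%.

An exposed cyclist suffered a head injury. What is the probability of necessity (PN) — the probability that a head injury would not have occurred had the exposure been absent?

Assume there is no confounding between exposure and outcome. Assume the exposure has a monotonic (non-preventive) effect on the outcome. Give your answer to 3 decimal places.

PN ≈ 0.596

p₁ = 0.209, p₀ = 0.0845.
Under exogeneity and monotonicity, PN = (p₁ − p₀) / p₁.
PN = (0.209 − 0.0845) / 0.209 = 0.1245 / 0.209 ≈ 0.5957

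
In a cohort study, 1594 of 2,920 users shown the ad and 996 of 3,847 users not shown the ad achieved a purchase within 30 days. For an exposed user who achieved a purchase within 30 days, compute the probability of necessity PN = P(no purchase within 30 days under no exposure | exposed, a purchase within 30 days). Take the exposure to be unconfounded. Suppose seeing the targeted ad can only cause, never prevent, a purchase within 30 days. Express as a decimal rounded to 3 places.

PN ≈ 0.526

p₁ = P(outcome | exposed) = 1594/2920 = 0.54589
p₀ = P(outcome | unexposed) = 996/3847 = 0.2589
Under exogeneity and monotonicity, PN = (p₁ − p₀) / p₁.
PN = (0.54589 − 0.2589) / 0.54589 = 0.28699 / 0.54589 ≈ 0.5257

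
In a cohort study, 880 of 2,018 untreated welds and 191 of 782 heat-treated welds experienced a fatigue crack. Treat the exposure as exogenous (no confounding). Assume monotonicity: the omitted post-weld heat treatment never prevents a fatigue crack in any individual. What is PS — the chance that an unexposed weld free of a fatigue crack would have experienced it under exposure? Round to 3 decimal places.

PS ≈ 0.254

p₁ = P(outcome | exposed) = 880/2018 = 0.43608
p₀ = P(outcome | unexposed) = 191/782 = 0.24425
Under exogeneity and monotonicity, PS = (p₁ − p₀) / (1 − p₀).
PS = (0.43608 − 0.24425) / (1 − 0.24425) = 0.19183 / 0.75575 ≈ 0.2538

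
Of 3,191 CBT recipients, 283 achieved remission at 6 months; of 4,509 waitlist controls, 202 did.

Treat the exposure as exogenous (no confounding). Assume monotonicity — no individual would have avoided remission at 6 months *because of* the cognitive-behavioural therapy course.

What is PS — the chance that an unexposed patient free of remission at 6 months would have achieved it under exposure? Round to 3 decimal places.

PS ≈ 0.046

p₁ = P(outcome | exposed) = 283/3191 = 0.088687
p₀ = P(outcome | unexposed) = 202/4509 = 0.044799
Under exogeneity and monotonicity, PS = (p₁ − p₀) / (1 − p₀).
PS = (0.088687 − 0.044799) / (1 − 0.044799) = 0.043888 / 0.9552 ≈ 0.0459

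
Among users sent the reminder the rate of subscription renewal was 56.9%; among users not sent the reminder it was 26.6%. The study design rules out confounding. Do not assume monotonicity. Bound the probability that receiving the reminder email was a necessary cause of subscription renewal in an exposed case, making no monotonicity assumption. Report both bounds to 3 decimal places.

0.533 ≤ PN ≤ 1.000

p₁ = 0.569, p₀ = 0.266.
Under exogeneity alone the bounds on PN are max{0,(p₁−p₀)/p₁} ≤ PN ≤ min{1,(1−p₀)/p₁}.
  lower = (p₁ − p₀)/p₁ = 0.303 / 0.569 ≈ 0.5325
  upper = min{1, (1 − p₀)/p₁} = 0.734 / 0.569 ≈ 1.2900 → capped at 1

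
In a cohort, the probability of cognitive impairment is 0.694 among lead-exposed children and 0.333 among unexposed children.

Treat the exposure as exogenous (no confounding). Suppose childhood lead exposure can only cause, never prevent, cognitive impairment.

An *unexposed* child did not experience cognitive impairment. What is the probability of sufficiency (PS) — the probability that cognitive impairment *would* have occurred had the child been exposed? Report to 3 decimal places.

Let p₁ = 0.694, p₀ = 0.333.
Under exogeneity and monotonicity, PS = (p₁ − p₀) / (1 − p₀).
PS = (0.694 − 0.333) / (1 − 0.333) = 0.361 / 0.667 ≈ 0.5412

PS ≈ 0.541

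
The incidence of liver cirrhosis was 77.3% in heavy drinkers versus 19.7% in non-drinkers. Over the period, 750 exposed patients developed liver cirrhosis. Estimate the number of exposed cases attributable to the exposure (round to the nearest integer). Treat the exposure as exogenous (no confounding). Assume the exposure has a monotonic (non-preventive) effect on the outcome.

about 559 cases

p₁ = 0.773, p₀ = 0.197.
PN = (p₁ − p₀)/p₁ = (0.773 − 0.197) / 0.773 ≈ 0.74515.
Attributable cases ≈ PN × (exposed cases) = 0.74515 × 750 ≈ 558.86.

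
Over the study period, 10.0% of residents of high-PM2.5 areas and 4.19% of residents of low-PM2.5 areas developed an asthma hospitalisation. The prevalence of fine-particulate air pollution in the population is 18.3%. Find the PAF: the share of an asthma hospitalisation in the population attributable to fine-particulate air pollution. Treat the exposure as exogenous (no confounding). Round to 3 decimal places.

p₁ = 0.1, p₀ = 0.0419.
Overall risk P(Y=1) = π·p₁ + (1−π)·p₀ = 0.183×0.1 + 0.817×0.0419 = 0.052532.
Under exogeneity, PAF = [P(Y=1) − p₀] / P(Y=1).
PAF = (0.052532 − 0.0419) / 0.052532 ≈ 0.2024

PAF ≈ 0.202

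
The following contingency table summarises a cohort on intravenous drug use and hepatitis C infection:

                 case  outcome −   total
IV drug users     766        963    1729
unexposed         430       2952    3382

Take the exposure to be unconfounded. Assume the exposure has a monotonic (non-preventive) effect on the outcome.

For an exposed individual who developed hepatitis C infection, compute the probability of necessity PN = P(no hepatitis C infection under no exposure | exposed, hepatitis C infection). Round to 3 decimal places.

PN ≈ 0.713

p₁ = P(outcome | exposed) = 766/1729 = 0.44303
p₀ = P(outcome | unexposed) = 430/3382 = 0.12714
Under exogeneity and monotonicity, PN = (p₁ − p₀)/p₁.
PN = (0.44303 − 0.12714) / 0.44303 ≈ 0.7130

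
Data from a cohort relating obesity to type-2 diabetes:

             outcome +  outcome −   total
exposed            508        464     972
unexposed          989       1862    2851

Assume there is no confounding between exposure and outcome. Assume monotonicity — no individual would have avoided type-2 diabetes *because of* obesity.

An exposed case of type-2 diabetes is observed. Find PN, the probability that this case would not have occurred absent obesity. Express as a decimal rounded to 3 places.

PN ≈ 0.336

p₁ = P(outcome | exposed) = 508/972 = 0.52263
p₀ = P(outcome | unexposed) = 989/2851 = 0.3469
Under exogeneity and monotonicity, PN = (p₁ − p₀)/p₁.
PN = (0.52263 − 0.3469) / 0.52263 ≈ 0.3363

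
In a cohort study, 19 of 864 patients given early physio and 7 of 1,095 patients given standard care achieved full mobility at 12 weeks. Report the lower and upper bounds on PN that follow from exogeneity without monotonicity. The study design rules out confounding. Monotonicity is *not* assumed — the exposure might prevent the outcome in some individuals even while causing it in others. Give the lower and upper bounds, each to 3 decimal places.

p₁ = P(outcome | exposed) = 19/864 = 0.021991
p₀ = P(outcome | unexposed) = 7/1095 = 0.0063927
Under exogeneity alone the bounds on PN are max{0,(p₁−p₀)/p₁} ≤ PN ≤ min{1,(1−p₀)/p₁}.
  lower = (p₁ − p₀)/p₁ = 0.015598 / 0.021991 ≈ 0.7093
  upper = min{1, (1 − p₀)/p₁} = 0.99361 / 0.021991 ≈ 45.1830 → capped at 1

0.709 ≤ PN ≤ 1.000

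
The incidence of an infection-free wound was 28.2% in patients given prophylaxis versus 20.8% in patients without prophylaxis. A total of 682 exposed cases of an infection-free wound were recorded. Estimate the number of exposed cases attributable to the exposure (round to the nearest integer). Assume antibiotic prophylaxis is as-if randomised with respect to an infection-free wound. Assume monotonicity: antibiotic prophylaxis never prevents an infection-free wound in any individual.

about 179 cases

p₁ = 0.282, p₀ = 0.208.
PN = (p₁ − p₀)/p₁ = (0.282 − 0.208) / 0.282 ≈ 0.26241.
Attributable cases ≈ PN × (exposed cases) = 0.26241 × 682 ≈ 178.96.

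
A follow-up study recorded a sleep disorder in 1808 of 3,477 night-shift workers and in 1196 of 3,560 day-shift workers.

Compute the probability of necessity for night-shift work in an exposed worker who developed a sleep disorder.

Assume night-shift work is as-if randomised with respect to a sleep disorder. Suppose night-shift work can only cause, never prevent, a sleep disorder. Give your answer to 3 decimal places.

PN ≈ 0.354

p₁ = P(outcome | exposed) = 1808/3477 = 0.51999
p₀ = P(outcome | unexposed) = 1196/3560 = 0.33596
Under exogeneity and monotonicity, PN = (p₁ − p₀) / p₁.
PN = (0.51999 − 0.33596) / 0.51999 = 0.18403 / 0.51999 ≈ 0.3539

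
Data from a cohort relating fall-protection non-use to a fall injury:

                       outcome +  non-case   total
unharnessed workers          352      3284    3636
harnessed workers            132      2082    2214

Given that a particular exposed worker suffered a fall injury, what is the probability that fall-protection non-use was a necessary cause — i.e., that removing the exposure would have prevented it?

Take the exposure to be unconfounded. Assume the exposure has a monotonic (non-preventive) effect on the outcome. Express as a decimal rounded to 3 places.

p₁ = P(outcome | exposed) = 352/3636 = 0.09681
p₀ = P(outcome | unexposed) = 132/2214 = 0.059621
Under exogeneity and monotonicity, PN = (p₁ − p₀) / p₁.
PN = (0.09681 − 0.059621) / 0.09681 = 0.037189 / 0.09681 ≈ 0.3841

PN ≈ 0.384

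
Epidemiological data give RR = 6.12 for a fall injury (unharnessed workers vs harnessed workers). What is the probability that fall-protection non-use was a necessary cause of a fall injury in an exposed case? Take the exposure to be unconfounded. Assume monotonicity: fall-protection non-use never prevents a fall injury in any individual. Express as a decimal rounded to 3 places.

PN ≈ 0.837

Under exogeneity and monotonicity, PN = (RR − 1) / RR = 1 − 1/RR.
PN = (6.12 − 1) / 6.12 = 5.12 / 6.12 ≈ 0.8366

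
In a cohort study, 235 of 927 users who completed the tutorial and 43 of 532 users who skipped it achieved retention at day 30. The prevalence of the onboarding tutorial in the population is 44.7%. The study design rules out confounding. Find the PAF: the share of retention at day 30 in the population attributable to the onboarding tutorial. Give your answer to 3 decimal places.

PAF ≈ 0.488

p₁ = P(outcome | exposed) = 235/927 = 0.25351
p₀ = P(outcome | unexposed) = 43/532 = 0.080827
Overall risk P(Y=1) = π·p₁ + (1−π)·p₀ = 0.447×0.25351 + 0.553×0.080827 = 0.15801.
Under exogeneity, PAF = [P(Y=1) − p₀] / P(Y=1).
PAF = (0.15801 − 0.080827) / 0.15801 ≈ 0.4885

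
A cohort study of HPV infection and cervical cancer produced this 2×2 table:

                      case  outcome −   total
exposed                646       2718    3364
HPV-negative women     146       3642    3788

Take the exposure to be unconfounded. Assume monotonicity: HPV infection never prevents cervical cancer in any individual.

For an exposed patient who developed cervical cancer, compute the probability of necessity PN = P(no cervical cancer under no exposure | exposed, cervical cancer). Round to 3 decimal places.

p₁ = P(outcome | exposed) = 646/3364 = 0.19203
p₀ = P(outcome | unexposed) = 146/3788 = 0.038543
Under exogeneity and monotonicity, PN = (p₁ − p₀) / p₁.
PN = (0.19203 − 0.038543) / 0.19203 = 0.15349 / 0.19203 ≈ 0.7993

PN ≈ 0.799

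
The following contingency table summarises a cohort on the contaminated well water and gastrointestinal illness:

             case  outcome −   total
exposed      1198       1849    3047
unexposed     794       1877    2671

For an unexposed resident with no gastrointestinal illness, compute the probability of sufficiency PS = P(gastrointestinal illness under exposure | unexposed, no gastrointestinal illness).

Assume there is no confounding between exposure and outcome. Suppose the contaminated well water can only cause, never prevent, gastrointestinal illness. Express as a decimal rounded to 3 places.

p₁ = P(outcome | exposed) = 1198/3047 = 0.39317
p₀ = P(outcome | unexposed) = 794/2671 = 0.29727
Under exogeneity and monotonicity, PS = (p₁ − p₀) / (1 − p₀).
PS = (0.39317 − 0.29727) / (1 − 0.29727) = 0.095907 / 0.70273 ≈ 0.1365

PS ≈ 0.136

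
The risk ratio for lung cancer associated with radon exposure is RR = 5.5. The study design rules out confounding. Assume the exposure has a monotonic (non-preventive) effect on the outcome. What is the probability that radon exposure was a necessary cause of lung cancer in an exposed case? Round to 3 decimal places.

PN ≈ 0.818

Under exogeneity and monotonicity, PN = (RR − 1) / RR = 1 − 1/RR.
PN = (5.5 − 1) / 5.5 = 4.5 / 5.5 ≈ 0.8182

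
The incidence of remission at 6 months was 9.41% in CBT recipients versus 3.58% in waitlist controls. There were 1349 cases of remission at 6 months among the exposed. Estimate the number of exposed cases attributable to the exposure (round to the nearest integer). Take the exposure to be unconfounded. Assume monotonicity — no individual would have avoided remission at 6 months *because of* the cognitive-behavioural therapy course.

about 836 cases

p₁ = 0.0941, p₀ = 0.0358.
PN = (p₁ − p₀)/p₁ = (0.0941 − 0.0358) / 0.0941 ≈ 0.61955.
Attributable cases ≈ PN × (exposed cases) = 0.61955 × 1349 ≈ 835.78.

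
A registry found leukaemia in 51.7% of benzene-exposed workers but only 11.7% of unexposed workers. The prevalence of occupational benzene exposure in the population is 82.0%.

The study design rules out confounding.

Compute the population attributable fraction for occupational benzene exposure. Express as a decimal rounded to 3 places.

p₁ = 0.517, p₀ = 0.117.
Overall risk P(Y=1) = π·p₁ + (1−π)·p₀ = 0.82×0.517 + 0.18×0.117 = 0.445.
Under exogeneity, PAF = [P(Y=1) − p₀] / P(Y=1).
PAF = (0.445 − 0.117) / 0.445 ≈ 0.7371

PAF ≈ 0.737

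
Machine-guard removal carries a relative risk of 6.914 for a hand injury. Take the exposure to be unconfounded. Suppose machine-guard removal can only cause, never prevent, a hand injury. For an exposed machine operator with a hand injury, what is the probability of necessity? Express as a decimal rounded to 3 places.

PN ≈ 0.855

Under exogeneity and monotonicity, PN = (RR − 1) / RR = 1 − 1/RR.
PN = (6.914 − 1) / 6.914 = 5.914 / 6.914 ≈ 0.8554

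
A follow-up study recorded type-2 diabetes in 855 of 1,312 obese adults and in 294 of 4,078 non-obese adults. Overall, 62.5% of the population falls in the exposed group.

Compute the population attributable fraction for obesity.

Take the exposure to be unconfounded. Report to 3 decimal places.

PAF ≈ 0.834

p₁ = P(outcome | exposed) = 855/1312 = 0.65168
p₀ = P(outcome | unexposed) = 294/4078 = 0.072094
Overall risk P(Y=1) = π·p₁ + (1−π)·p₀ = 0.625×0.65168 + 0.375×0.072094 = 0.43433.
Under exogeneity, PAF = [P(Y=1) − p₀] / P(Y=1).
PAF = (0.43433 − 0.072094) / 0.43433 ≈ 0.8340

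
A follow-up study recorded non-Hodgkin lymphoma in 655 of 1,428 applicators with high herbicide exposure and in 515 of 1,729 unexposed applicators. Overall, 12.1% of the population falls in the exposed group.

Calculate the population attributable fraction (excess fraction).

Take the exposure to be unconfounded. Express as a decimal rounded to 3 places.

PAF ≈ 0.061

p₁ = P(outcome | exposed) = 655/1428 = 0.45868
p₀ = P(outcome | unexposed) = 515/1729 = 0.29786
Overall risk P(Y=1) = π·p₁ + (1−π)·p₀ = 0.121×0.45868 + 0.879×0.29786 = 0.31732.
Under exogeneity, PAF = [P(Y=1) − p₀] / P(Y=1).
PAF = (0.31732 − 0.29786) / 0.31732 ≈ 0.0613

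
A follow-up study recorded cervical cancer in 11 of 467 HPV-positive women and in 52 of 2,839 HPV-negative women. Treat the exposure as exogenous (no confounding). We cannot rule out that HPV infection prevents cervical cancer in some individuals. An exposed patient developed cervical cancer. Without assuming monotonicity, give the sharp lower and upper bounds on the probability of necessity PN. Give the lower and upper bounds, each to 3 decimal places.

p₁ = P(outcome | exposed) = 11/467 = 0.023555
p₀ = P(outcome | unexposed) = 52/2839 = 0.018316
Under exogeneity alone the bounds on PN are max{0,(p₁−p₀)/p₁} ≤ PN ≤ min{1,(1−p₀)/p₁}.
  lower = (p₁ − p₀)/p₁ = 0.0052383 / 0.023555 ≈ 0.2224
  upper = min{1, (1 − p₀)/p₁} = 0.98168 / 0.023555 ≈ 41.6769 → capped at 1

0.222 ≤ PN ≤ 1.000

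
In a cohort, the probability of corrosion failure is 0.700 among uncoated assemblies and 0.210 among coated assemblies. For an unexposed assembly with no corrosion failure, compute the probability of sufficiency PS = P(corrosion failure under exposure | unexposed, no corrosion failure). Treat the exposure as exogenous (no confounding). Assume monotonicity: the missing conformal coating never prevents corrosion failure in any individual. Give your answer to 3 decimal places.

Let p₁ = 0.7, p₀ = 0.21.
Under exogeneity and monotonicity, PS = (p₁ − p₀) / (1 − p₀).
PS = (0.7 − 0.21) / (1 − 0.21) = 0.49 / 0.79 ≈ 0.6203

PS ≈ 0.620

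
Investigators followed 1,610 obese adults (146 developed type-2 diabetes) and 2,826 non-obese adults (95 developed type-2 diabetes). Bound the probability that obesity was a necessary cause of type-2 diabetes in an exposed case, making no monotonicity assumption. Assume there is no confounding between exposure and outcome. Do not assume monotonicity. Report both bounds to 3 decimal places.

0.629 ≤ PN ≤ 1.000

p₁ = P(outcome | exposed) = 146/1610 = 0.090683
p₀ = P(outcome | unexposed) = 95/2826 = 0.033616
Under exogeneity alone the bounds on PN are max{0,(p₁−p₀)/p₁} ≤ PN ≤ min{1,(1−p₀)/p₁}.
  lower = (p₁ − p₀)/p₁ = 0.057067 / 0.090683 ≈ 0.6293
  upper = min{1, (1 − p₀)/p₁} = 0.96638 / 0.090683 ≈ 10.6567 → capped at 1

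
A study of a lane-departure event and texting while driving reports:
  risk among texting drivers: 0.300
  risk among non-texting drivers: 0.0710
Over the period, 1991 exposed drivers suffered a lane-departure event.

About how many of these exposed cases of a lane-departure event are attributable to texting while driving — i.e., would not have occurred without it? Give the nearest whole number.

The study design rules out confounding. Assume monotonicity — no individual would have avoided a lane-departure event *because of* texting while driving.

about 1520 cases

Let p₁ = 0.3, p₀ = 0.071.
PN = (p₁ − p₀)/p₁ = (0.3 − 0.071) / 0.3 ≈ 0.76333.
Attributable cases ≈ PN × (exposed cases) = 0.76333 × 1991 ≈ 1519.80.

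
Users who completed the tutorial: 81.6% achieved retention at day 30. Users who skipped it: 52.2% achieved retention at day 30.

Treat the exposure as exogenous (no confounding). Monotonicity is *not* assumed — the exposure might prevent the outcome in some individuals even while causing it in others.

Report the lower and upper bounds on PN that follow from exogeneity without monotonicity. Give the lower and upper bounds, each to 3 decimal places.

0.360 ≤ PN ≤ 0.586

p₁ = 0.816, p₀ = 0.522.
Under exogeneity alone the bounds on PN are max{0,(p₁−p₀)/p₁} ≤ PN ≤ min{1,(1−p₀)/p₁}.
  lower = (p₁ − p₀)/p₁ = 0.294 / 0.816 ≈ 0.3603
  upper = min{1, (1 − p₀)/p₁} = 0.478 / 0.816 ≈ 0.5858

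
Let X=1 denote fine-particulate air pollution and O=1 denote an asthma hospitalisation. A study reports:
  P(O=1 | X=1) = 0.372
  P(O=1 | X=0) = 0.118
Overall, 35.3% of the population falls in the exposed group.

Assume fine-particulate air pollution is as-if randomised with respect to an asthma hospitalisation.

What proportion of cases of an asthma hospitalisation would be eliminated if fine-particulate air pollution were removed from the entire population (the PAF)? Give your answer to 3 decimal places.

Let p₁ = 0.372, p₀ = 0.118.
Overall risk P(Y=1) = π·p₁ + (1−π)·p₀ = 0.353×0.372 + 0.647×0.118 = 0.20766.
Under exogeneity, PAF = [P(Y=1) − p₀] / P(Y=1).
PAF = (0.20766 − 0.118) / 0.20766 ≈ 0.4318

PAF ≈ 0.432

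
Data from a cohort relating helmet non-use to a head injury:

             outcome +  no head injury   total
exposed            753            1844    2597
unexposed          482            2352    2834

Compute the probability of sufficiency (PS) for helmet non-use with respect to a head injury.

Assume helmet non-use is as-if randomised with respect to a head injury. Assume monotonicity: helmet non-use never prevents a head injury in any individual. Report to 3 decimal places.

PS ≈ 0.144

p₁ = P(outcome | exposed) = 753/2597 = 0.28995
p₀ = P(outcome | unexposed) = 482/2834 = 0.17008
Under exogeneity and monotonicity, PS = (p₁ − p₀) / (1 − p₀).
PS = (0.28995 − 0.17008) / (1 − 0.17008) = 0.11987 / 0.82992 ≈ 0.1444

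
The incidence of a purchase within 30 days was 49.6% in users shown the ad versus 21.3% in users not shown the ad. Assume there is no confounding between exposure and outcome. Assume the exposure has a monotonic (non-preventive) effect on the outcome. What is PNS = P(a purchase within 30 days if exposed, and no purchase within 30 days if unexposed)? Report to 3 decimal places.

p₁ = 0.496, p₀ = 0.213.
Under exogeneity and monotonicity, PNS = p₁ − p₀.
PNS = 0.496 − 0.213 = 0.283

PNS ≈ 0.283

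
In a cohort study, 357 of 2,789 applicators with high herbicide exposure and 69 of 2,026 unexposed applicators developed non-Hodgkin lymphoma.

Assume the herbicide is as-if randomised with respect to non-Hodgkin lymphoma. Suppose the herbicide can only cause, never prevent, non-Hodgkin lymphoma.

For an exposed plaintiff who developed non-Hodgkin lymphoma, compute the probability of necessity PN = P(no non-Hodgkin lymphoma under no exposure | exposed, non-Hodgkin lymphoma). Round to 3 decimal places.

p₁ = P(outcome | exposed) = 357/2789 = 0.128
p₀ = P(outcome | unexposed) = 69/2026 = 0.034057
Under exogeneity and monotonicity, PN = (p₁ − p₀) / p₁.
PN = (0.128 − 0.034057) / 0.128 = 0.093946 / 0.128 ≈ 0.7339

PN ≈ 0.734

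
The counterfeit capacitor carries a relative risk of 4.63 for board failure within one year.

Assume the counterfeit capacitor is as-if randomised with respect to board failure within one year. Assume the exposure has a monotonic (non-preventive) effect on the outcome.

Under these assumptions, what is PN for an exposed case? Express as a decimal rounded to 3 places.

PN ≈ 0.784

Under exogeneity and monotonicity, PN = (RR − 1) / RR = 1 − 1/RR.
PN = (4.63 − 1) / 4.63 = 3.63 / 4.63 ≈ 0.7840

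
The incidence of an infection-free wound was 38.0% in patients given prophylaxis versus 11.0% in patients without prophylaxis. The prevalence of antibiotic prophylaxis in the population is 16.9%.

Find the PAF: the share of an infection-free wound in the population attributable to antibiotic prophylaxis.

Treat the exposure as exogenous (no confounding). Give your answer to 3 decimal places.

p₁ = 0.38, p₀ = 0.11.
Overall risk P(Y=1) = π·p₁ + (1−π)·p₀ = 0.169×0.38 + 0.831×0.11 = 0.15563.
Under exogeneity, PAF = [P(Y=1) − p₀] / P(Y=1).
PAF = (0.15563 − 0.11) / 0.15563 ≈ 0.2932

PAF ≈ 0.293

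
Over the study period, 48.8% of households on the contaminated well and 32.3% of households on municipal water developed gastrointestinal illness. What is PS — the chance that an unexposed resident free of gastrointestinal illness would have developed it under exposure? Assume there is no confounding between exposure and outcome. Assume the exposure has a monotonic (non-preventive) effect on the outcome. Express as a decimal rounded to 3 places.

PS ≈ 0.244

p₁ = 0.488, p₀ = 0.323.
Under exogeneity and monotonicity, PS = (p₁ − p₀) / (1 − p₀).
PS = (0.488 − 0.323) / (1 − 0.323) = 0.165 / 0.677 ≈ 0.2437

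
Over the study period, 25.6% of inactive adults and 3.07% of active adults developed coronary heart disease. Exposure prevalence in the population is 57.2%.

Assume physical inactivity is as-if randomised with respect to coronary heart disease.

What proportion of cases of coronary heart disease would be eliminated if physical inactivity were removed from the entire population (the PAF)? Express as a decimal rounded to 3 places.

p₁ = 0.256, p₀ = 0.0307.
Overall risk P(Y=1) = π·p₁ + (1−π)·p₀ = 0.572×0.256 + 0.428×0.0307 = 0.15957.
Under exogeneity, PAF = [P(Y=1) − p₀] / P(Y=1).
PAF = (0.15957 − 0.0307) / 0.15957 ≈ 0.8076

PAF ≈ 0.808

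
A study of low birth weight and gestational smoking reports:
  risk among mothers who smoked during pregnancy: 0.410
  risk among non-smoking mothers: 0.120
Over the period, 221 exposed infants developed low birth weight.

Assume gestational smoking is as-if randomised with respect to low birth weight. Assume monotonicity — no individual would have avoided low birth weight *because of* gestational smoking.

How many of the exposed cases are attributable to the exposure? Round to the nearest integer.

about 156 cases

Let p₁ = 0.41, p₀ = 0.12.
PN = (p₁ − p₀)/p₁ = (0.41 − 0.12) / 0.41 ≈ 0.70732.
Attributable cases ≈ PN × (exposed cases) = 0.70732 × 221 ≈ 156.32.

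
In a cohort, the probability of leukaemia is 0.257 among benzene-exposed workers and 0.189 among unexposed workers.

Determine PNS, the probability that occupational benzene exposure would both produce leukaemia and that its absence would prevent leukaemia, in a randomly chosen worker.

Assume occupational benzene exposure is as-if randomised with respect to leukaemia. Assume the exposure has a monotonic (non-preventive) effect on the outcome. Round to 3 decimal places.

PNS ≈ 0.068

Let p₁ = 0.257, p₀ = 0.189.
Under exogeneity and monotonicity, PNS = p₁ − p₀.
PNS = 0.257 − 0.189 = 0.068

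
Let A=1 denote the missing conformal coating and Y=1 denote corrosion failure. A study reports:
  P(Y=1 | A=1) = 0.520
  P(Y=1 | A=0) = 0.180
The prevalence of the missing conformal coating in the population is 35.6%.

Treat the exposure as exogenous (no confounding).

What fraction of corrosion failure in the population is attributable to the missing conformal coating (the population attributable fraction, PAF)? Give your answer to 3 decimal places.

Let p₁ = 0.52, p₀ = 0.18.
Overall risk P(Y=1) = π·p₁ + (1−π)·p₀ = 0.356×0.52 + 0.644×0.18 = 0.30104.
Under exogeneity, PAF = [P(Y=1) − p₀] / P(Y=1).
PAF = (0.30104 − 0.18) / 0.30104 ≈ 0.4021

PAF ≈ 0.402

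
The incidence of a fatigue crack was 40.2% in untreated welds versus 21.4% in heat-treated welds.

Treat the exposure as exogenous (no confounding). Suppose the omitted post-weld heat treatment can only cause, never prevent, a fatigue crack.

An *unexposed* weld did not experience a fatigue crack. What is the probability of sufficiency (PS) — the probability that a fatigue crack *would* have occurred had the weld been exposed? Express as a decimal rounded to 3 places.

p₁ = 0.402, p₀ = 0.214.
Under exogeneity and monotonicity, PS = (p₁ − p₀) / (1 − p₀).
PS = (0.402 − 0.214) / (1 − 0.214) = 0.188 / 0.786 ≈ 0.2392

PS ≈ 0.239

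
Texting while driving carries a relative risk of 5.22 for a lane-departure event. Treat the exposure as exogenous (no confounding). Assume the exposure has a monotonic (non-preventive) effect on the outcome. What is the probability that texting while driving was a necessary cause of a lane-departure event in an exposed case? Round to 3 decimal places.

PN ≈ 0.808

Under exogeneity and monotonicity, PN = (RR − 1) / RR = 1 − 1/RR.
PN = (5.22 − 1) / 5.22 = 4.22 / 5.22 ≈ 0.8084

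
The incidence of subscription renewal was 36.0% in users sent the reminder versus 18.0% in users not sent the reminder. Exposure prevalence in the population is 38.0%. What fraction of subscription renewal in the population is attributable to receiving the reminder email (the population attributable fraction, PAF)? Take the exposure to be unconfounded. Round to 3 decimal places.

p₁ = 0.36, p₀ = 0.18.
Overall risk P(Y=1) = π·p₁ + (1−π)·p₀ = 0.38×0.36 + 0.62×0.18 = 0.2484.
Under exogeneity, PAF = [P(Y=1) − p₀] / P(Y=1).
PAF = (0.2484 − 0.18) / 0.2484 ≈ 0.2754

PAF ≈ 0.275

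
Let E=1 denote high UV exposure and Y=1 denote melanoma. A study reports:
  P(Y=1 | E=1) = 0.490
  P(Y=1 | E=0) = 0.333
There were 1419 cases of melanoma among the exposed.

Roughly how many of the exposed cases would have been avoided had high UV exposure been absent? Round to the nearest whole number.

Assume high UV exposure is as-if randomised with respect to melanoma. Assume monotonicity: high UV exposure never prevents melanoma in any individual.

Let p₁ = 0.49, p₀ = 0.333.
PN = (p₁ − p₀)/p₁ = (0.49 − 0.333) / 0.49 ≈ 0.32041.
Attributable cases ≈ PN × (exposed cases) = 0.32041 × 1419 ≈ 454.66.

about 455 cases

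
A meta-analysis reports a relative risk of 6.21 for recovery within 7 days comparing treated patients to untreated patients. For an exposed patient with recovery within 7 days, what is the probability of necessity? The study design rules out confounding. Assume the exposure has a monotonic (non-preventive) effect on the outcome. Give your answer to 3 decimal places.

Under exogeneity and monotonicity, PN = (RR − 1) / RR = 1 − 1/RR.
PN = (6.21 − 1) / 6.21 = 5.21 / 6.21 ≈ 0.8390

PN ≈ 0.839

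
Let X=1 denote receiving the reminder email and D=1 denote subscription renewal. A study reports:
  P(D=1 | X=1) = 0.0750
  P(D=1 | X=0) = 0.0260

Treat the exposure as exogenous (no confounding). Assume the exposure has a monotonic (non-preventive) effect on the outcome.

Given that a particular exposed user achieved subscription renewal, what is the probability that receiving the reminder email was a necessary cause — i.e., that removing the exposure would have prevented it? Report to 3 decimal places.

PN ≈ 0.653

Let p₁ = 0.075, p₀ = 0.026.
Under exogeneity and monotonicity, PN = (p₁ − p₀) / p₁.
PN = (0.075 − 0.026) / 0.075 = 0.049 / 0.075 ≈ 0.6533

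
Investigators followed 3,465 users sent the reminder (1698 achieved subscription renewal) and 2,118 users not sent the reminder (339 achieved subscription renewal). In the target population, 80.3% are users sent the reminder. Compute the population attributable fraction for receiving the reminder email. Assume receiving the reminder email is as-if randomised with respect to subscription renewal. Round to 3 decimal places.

PAF ≈ 0.623

p₁ = P(outcome | exposed) = 1698/3465 = 0.49004
p₀ = P(outcome | unexposed) = 339/2118 = 0.16006
Overall risk P(Y=1) = π·p₁ + (1−π)·p₀ = 0.803×0.49004 + 0.197×0.16006 = 0.42504.
Under exogeneity, PAF = [P(Y=1) − p₀] / P(Y=1).
PAF = (0.42504 − 0.16006) / 0.42504 ≈ 0.6234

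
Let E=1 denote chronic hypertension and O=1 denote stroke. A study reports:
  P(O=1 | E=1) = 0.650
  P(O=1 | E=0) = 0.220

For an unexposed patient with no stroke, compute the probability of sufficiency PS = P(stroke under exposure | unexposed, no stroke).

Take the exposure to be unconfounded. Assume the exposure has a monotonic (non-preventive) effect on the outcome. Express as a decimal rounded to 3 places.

Let p₁ = 0.65, p₀ = 0.22.
Under exogeneity and monotonicity, PS = (p₁ − p₀) / (1 − p₀).
PS = (0.65 − 0.22) / (1 − 0.22) = 0.43 / 0.78 ≈ 0.5513

PS ≈ 0.551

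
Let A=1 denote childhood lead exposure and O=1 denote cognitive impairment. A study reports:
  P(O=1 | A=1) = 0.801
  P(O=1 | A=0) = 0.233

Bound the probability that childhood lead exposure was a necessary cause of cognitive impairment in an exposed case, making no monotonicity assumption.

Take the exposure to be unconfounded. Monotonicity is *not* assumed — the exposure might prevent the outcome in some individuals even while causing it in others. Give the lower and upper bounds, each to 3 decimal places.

0.709 ≤ PN ≤ 0.958

Let p₁ = 0.801, p₀ = 0.233.
Under exogeneity alone the bounds on PN are max{0,(p₁−p₀)/p₁} ≤ PN ≤ min{1,(1−p₀)/p₁}.
  lower = (p₁ − p₀)/p₁ = 0.568 / 0.801 ≈ 0.7091
  upper = min{1, (1 − p₀)/p₁} = 0.767 / 0.801 ≈ 0.9576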